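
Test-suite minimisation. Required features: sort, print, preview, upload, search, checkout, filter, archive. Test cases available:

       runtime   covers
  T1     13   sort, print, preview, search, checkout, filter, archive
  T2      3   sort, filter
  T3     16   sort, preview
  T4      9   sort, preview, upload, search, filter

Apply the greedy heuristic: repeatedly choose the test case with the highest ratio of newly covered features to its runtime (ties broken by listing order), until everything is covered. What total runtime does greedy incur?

Pick 1: T2 adds 2 new (sort, filter) at runtime 3 (ratio 2/3).
Pick 2: T1 adds 5 new (print, preview, search, checkout, archive) at runtime 13 (ratio 5/13).
Pick 3: T4 adds 1 new (upload) at runtime 9 (ratio 1/9).
Greedy total runtime: 3 + 13 + 9 = 25. (The true optimum is 22, so greedy overshoots here.)

25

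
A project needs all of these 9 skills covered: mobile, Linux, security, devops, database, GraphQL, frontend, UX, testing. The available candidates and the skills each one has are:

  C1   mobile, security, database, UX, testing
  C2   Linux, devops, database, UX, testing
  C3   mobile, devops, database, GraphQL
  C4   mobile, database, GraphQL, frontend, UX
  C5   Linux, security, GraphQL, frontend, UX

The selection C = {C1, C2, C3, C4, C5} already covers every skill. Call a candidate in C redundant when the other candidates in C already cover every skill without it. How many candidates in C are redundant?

5

Drop C1: the rest still cover every skill — redundant.
Drop C2: the rest still cover every skill — redundant.
Drop C3: the rest still cover every skill — redundant.
Drop C4: the rest still cover every skill — redundant.
Drop C5: the rest still cover every skill — redundant.
5 redundant: C1, C2, C3, C4, C5.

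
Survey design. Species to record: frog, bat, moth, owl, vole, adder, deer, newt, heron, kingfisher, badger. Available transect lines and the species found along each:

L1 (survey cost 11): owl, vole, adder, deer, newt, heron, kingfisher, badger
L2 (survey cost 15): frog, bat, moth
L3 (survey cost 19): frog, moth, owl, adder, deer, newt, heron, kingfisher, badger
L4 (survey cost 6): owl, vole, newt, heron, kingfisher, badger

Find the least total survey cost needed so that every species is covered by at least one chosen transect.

L1, L2 cover every species at survey cost 11 + 15 = 26.
Any cover uses at least 2 transects; among all covering selections none totals below 26.
Greedy by coverage-per-survey cost would pick L4, L3, L2 for 40 — worse than the optimum 26.

26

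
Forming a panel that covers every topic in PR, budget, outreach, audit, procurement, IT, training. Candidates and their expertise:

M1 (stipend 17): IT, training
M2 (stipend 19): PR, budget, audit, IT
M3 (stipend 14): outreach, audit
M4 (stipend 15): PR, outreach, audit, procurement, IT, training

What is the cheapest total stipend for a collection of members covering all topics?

34

M2, M4 cover every topic at stipend 19 + 15 = 34.
Any cover uses at least 2 members; among all covering selections none totals below 34.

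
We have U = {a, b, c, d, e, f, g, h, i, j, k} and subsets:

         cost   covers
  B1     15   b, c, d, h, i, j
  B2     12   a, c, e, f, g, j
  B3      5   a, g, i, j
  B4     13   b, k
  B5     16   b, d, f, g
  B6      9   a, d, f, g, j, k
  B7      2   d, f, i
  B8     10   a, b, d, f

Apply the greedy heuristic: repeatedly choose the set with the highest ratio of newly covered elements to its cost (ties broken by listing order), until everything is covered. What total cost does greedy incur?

Pick 1: B7 adds 3 new (d, f, i) at cost 2 (ratio 3/2).
Pick 2: B3 adds 3 new (a, g, j) at cost 5 (ratio 3/5).
Pick 3: B1 adds 3 new (b, c, h) at cost 15 (ratio 3/15).
Pick 4: B6 adds 1 new (k) at cost 9 (ratio 1/9).
Pick 5: B2 adds 1 new (e) at cost 12 (ratio 1/12).
Greedy total cost: 2 + 5 + 15 + 9 + 12 = 43. (The true optimum is 36, so greedy overshoots here.)

43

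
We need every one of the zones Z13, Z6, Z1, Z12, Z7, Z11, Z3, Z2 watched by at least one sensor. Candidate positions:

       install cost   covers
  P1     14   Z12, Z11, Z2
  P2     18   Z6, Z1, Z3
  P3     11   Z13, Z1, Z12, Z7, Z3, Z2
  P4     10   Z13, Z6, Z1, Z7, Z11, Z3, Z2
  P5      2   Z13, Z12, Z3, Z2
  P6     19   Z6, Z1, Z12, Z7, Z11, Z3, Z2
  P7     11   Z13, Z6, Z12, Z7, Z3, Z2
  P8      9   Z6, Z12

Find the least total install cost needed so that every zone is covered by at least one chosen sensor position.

12

P4, P5 cover every zone at install cost 10 + 2 = 12.
Any cover uses at least 2 sensor positions; among all covering selections none totals below 12.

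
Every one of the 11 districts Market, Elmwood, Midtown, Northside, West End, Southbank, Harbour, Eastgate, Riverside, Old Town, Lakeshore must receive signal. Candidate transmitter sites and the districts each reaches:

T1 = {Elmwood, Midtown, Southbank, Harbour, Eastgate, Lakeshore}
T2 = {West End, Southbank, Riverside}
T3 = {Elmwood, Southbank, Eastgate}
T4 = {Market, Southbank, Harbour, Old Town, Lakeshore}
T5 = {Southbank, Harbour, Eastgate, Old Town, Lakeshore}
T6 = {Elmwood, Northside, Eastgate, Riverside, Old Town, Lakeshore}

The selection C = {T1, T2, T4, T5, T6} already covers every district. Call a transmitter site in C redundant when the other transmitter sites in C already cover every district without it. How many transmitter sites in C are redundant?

Drop T1: Midtown uncovered — not redundant.
Drop T2: West End uncovered — not redundant.
Drop T4: Market uncovered — not redundant.
Drop T5: the rest still cover every district — redundant.
Drop T6: Northside uncovered — not redundant.
1 redundant: T5.

1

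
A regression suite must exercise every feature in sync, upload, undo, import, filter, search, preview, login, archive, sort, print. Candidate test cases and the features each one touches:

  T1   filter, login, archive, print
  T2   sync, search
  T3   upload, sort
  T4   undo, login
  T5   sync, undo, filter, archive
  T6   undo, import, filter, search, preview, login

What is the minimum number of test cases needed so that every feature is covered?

4

T1, T2, T3, T6 together cover {sync, upload, undo, import, filter, search, preview, login, archive, sort, print} — every feature.
No 3 of the 6 test cases cover everything (all 20 triples fall short), so 4 is minimum.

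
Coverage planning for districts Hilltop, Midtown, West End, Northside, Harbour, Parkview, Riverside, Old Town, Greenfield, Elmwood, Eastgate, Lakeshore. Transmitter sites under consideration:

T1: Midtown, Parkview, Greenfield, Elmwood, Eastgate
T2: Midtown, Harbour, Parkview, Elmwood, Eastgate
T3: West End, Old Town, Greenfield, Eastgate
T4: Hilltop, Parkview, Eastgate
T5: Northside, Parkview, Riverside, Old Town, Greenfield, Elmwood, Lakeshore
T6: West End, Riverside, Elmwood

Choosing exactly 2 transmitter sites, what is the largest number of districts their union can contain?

10

Choosing T2, T5 covers {Midtown, Northside, Harbour, Parkview, Riverside, Old Town, Greenfield, Elmwood, Eastgate, Lakeshore} — 10 districts.
No choice of 2 transmitter sites does better; here Hilltop, West End are left uncovered.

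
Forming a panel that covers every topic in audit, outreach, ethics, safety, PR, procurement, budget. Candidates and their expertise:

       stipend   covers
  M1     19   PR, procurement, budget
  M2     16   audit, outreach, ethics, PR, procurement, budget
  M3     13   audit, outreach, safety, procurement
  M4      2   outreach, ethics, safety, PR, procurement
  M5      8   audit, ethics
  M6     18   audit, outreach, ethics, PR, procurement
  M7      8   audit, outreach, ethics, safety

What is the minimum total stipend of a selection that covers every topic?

18

M2, M4 cover every topic at stipend 16 + 2 = 18.
Any cover uses at least 2 members; among all covering selections none totals below 18.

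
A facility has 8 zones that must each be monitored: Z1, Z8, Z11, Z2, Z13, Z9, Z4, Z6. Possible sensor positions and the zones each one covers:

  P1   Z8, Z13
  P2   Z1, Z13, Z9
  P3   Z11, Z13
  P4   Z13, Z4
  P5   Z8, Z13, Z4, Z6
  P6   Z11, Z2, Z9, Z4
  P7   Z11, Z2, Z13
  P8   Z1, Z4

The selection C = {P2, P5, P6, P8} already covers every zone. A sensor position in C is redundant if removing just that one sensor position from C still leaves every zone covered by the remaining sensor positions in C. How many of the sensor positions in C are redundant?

2

Drop P2: the rest still cover every zone — redundant.
Drop P5: Z8, Z6 uncovered — not redundant.
Drop P6: Z11, Z2 uncovered — not redundant.
Drop P8: the rest still cover every zone — redundant.
2 redundant: P2, P8.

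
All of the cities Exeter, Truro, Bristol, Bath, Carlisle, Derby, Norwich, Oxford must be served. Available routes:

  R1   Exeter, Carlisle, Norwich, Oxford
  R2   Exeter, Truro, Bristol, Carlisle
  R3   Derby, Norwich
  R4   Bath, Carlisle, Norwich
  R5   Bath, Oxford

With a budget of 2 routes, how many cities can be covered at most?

6

Choosing R1, R2 covers {Exeter, Truro, Bristol, Carlisle, Norwich, Oxford} — 6 cities.
No choice of 2 routes does better; here Bath, Derby are left uncovered.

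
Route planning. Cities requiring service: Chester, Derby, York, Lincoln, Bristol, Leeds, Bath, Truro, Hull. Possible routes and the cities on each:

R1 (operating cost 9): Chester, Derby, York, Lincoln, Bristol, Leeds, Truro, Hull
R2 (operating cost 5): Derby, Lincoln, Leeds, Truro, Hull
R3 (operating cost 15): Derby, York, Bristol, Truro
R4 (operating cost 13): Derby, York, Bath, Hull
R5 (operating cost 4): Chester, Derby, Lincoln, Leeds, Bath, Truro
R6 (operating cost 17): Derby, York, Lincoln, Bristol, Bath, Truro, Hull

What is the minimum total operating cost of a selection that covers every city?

R1, R5 cover every city at operating cost 9 + 4 = 13.
Any cover uses at least 2 routes; among all covering selections none totals below 13.

13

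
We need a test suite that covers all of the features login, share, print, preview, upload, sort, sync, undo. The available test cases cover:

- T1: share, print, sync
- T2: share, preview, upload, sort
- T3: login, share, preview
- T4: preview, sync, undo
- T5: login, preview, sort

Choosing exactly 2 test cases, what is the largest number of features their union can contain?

6

Choosing T1, T2 covers {share, print, preview, upload, sort, sync} — 6 features.
No choice of 2 test cases does better; here login, undo are left uncovered.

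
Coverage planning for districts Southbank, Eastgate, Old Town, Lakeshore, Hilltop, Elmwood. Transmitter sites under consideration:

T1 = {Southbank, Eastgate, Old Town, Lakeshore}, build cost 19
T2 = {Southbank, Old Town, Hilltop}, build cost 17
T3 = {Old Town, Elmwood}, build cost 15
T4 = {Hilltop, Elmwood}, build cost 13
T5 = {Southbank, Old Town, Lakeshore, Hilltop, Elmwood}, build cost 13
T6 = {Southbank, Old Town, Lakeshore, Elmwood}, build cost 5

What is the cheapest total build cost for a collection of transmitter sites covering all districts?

T1, T4 cover every district at build cost 19 + 13 = 32.
Any cover uses at least 2 transmitter sites; among all covering selections none totals below 32.
Greedy by coverage-per-build cost would pick T6, T4, T1 for 37 — worse than the optimum 32.

32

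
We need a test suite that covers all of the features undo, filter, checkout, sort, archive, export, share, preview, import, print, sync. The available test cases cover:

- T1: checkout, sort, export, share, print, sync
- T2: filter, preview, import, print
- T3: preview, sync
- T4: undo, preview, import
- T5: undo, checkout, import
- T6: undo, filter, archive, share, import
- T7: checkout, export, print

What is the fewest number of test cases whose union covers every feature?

3

T1, T2, T6 together cover {undo, filter, checkout, sort, archive, export, share, preview, import, print, sync} — every feature.
No 2 of the 7 test cases cover everything (all 21 pairs fall short), so 3 is minimum.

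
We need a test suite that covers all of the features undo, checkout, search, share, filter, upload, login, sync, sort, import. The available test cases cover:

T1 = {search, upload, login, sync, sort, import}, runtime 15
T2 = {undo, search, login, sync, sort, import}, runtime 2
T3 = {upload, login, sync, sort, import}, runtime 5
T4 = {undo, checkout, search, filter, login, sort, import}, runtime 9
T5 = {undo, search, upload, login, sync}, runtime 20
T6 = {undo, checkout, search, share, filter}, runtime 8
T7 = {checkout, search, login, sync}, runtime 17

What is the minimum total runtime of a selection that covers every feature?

13

T3, T6 cover every feature at runtime 5 + 8 = 13.
Any cover uses at least 2 test cases; among all covering selections none totals below 13.
Greedy by coverage-per-runtime would pick T2, T6, T3 for 15 — worse than the optimum 13.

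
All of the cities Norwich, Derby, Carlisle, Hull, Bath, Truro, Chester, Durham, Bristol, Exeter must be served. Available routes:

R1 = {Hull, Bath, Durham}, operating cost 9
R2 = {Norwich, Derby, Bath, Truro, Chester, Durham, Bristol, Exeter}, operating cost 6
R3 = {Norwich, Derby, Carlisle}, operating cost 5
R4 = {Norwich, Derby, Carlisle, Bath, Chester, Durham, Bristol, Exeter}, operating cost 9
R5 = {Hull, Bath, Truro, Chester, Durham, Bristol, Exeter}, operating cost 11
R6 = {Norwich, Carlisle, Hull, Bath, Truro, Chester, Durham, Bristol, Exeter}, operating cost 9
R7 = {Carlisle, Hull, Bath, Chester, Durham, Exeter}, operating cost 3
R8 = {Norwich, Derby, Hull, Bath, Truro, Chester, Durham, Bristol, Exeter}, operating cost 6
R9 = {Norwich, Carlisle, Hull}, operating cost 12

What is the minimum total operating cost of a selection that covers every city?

9

R2, R7 cover every city at operating cost 6 + 3 = 9.
Any cover uses at least 2 routes; among all covering selections none totals below 9.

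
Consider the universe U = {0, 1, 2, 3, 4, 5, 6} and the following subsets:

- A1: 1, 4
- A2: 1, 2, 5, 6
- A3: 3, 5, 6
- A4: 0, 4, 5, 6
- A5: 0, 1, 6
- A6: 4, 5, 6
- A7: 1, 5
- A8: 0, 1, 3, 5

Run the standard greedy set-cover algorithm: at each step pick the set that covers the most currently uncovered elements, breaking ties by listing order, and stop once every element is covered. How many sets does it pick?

3

Pick 1: A2 covers 4 new elements (1, 2, 5, 6).
Pick 2: A4 covers 2 new elements (0, 4).
Pick 3: A3 covers 1 new elements (3).
Greedy uses 3 sets.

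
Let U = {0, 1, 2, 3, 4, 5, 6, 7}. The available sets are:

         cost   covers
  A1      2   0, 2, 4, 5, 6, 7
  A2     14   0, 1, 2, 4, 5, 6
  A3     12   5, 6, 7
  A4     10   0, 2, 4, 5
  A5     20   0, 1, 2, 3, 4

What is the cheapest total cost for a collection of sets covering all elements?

22

A1, A5 cover every element at cost 2 + 20 = 22.
Any cover uses at least 2 sets; among all covering selections none totals below 22.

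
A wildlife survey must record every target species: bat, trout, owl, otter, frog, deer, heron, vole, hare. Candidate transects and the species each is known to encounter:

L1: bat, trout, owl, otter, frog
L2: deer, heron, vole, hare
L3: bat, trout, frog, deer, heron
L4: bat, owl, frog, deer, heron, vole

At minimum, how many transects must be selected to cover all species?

2

L1, L2 together cover {bat, trout, owl, otter, frog, deer, heron, vole, hare} — every species.
No single transect contains all 9 species, so 2 is optimal.
Greedy (largest uncovered first) would take L4, L1, L2 — 3 transects — but 2 suffice.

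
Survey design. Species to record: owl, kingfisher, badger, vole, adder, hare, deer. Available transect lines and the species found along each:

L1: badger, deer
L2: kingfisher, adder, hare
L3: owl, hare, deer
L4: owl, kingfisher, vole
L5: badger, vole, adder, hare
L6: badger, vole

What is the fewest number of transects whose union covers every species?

L1, L2, L4 together cover {owl, kingfisher, badger, vole, adder, hare, deer} — every species.
No 2 of the 6 transects cover everything (all 15 pairs fall short), so 3 is minimum.

3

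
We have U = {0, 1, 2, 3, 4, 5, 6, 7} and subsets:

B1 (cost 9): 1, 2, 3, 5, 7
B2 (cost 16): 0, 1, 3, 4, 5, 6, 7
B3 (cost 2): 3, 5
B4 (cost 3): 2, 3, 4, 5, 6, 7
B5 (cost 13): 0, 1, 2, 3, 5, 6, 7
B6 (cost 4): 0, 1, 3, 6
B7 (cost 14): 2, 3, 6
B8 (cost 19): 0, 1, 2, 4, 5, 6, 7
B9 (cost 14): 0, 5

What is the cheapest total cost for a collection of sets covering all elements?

7

B4, B6 cover every element at cost 3 + 4 = 7.
Any cover uses at least 2 sets; among all covering selections none totals below 7.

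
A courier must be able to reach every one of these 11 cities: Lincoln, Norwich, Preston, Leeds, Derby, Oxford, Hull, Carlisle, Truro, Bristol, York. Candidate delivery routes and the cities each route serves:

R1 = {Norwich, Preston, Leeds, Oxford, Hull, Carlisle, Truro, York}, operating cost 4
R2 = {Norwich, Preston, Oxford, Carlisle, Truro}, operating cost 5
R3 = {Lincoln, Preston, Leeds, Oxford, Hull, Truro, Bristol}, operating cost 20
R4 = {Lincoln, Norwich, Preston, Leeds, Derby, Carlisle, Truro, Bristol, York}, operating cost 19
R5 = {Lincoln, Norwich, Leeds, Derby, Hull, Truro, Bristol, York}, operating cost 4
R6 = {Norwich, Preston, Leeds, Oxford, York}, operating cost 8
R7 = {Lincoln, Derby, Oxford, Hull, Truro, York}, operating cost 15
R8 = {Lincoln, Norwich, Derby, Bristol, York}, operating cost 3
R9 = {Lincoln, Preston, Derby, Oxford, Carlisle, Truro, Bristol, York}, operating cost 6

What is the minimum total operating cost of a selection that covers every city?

7

R1, R8 cover every city at operating cost 4 + 3 = 7.
Any cover uses at least 2 routes; among all covering selections none totals below 7.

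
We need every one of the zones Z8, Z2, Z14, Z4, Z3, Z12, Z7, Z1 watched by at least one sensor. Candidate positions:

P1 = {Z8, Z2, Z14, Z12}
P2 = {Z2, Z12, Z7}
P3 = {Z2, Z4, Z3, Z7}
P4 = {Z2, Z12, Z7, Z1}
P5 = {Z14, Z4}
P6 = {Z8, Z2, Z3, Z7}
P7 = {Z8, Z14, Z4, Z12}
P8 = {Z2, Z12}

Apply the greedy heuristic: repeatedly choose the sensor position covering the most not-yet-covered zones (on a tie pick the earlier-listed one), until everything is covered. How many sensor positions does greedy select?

Pick 1: P1 covers 4 new zones (Z8, Z2, Z14, Z12).
Pick 2: P3 covers 3 new zones (Z4, Z3, Z7).
Pick 3: P4 covers 1 new zones (Z1).
Greedy uses 3 sensor positions.

3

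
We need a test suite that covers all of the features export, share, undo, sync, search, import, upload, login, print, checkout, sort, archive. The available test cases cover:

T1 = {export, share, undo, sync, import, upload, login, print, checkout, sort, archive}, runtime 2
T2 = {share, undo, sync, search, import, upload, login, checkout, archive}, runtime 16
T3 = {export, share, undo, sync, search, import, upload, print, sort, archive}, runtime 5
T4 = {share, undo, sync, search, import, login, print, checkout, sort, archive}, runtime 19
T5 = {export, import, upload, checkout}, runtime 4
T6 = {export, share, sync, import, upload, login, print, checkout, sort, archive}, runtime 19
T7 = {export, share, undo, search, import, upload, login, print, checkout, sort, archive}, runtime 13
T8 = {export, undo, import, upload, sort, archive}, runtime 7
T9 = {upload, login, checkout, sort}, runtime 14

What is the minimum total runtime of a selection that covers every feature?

7

T1, T3 cover every feature at runtime 2 + 5 = 7.
Any cover uses at least 2 test cases; among all covering selections none totals below 7.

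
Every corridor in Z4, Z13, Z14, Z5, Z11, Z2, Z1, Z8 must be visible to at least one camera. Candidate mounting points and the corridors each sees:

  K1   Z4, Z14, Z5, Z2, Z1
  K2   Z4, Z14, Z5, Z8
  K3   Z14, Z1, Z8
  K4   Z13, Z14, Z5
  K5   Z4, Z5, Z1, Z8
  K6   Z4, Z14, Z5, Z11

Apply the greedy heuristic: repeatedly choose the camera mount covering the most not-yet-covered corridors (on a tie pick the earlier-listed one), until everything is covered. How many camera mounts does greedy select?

4

Pick 1: K1 covers 5 new corridors (Z4, Z14, Z5, Z2, Z1).
Pick 2: K2 covers 1 new corridors (Z8).
Pick 3: K4 covers 1 new corridors (Z13).
Pick 4: K6 covers 1 new corridors (Z11).
Greedy uses 4 camera mounts.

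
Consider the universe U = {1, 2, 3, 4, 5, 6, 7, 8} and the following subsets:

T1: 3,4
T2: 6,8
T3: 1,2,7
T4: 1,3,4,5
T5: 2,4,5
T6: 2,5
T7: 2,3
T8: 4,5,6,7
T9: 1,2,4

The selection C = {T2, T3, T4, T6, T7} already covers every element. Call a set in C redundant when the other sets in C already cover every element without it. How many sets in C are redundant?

2

Drop T2: 6, 8 uncovered — not redundant.
Drop T3: 7 uncovered — not redundant.
Drop T4: 4 uncovered — not redundant.
Drop T6: the rest still cover every element — redundant.
Drop T7: the rest still cover every element — redundant.
2 redundant: T6, T7.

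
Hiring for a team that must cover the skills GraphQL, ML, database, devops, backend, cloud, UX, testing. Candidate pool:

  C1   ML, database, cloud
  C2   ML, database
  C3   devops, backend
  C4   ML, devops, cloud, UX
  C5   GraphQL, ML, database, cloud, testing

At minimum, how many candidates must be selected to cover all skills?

3

C3, C4, C5 together cover {GraphQL, ML, database, devops, backend, cloud, UX, testing} — every skill.
No 2 of the 5 candidates cover everything (all 10 pairs fall short), so 3 is minimum.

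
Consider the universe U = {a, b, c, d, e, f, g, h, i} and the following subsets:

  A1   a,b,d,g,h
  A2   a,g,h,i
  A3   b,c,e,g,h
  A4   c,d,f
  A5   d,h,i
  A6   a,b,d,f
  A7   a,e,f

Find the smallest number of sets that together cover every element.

A2, A3, A4 together cover {a, b, c, d, e, f, g, h, i} — every element.
No 2 of the 7 sets cover everything (all 21 pairs fall short), so 3 is minimum.
Greedy (largest uncovered first) would take A1, A3, A2, A4 — 4 sets — but 3 suffice.

3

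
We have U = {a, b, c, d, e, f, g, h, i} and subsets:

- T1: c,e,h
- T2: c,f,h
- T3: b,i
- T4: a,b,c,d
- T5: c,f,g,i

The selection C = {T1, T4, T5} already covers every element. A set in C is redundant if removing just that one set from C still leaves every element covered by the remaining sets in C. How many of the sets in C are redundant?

Drop T1: e, h uncovered — not redundant.
Drop T4: a, b, d uncovered — not redundant.
Drop T5: f, g, i uncovered — not redundant.
None of the sets in C is redundant.

0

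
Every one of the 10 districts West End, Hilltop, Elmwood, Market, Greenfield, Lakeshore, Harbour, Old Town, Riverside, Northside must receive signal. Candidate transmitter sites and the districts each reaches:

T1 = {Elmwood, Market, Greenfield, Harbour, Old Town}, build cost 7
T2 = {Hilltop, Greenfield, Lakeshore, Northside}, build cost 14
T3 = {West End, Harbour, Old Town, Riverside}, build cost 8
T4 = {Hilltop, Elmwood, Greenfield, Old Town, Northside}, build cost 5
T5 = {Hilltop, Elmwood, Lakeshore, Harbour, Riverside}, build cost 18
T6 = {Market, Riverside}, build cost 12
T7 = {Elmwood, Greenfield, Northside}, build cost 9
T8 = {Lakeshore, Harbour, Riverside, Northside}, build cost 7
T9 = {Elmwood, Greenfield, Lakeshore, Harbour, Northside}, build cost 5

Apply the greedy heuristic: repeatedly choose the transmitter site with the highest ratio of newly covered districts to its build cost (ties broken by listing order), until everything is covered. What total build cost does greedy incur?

Pick 1: T4 adds 5 new (Hilltop, Elmwood, Greenfield, Old Town, Northside) at build cost 5 (ratio 5/5).
Pick 2: T8 adds 3 new (Lakeshore, Harbour, Riverside) at build cost 7 (ratio 3/7).
Pick 3: T1 adds 1 new (Market) at build cost 7 (ratio 1/7).
Pick 4: T3 adds 1 new (West End) at build cost 8 (ratio 1/8).
Greedy total build cost: 5 + 7 + 7 + 8 = 27. (The true optimum is 25, so greedy overshoots here.)

27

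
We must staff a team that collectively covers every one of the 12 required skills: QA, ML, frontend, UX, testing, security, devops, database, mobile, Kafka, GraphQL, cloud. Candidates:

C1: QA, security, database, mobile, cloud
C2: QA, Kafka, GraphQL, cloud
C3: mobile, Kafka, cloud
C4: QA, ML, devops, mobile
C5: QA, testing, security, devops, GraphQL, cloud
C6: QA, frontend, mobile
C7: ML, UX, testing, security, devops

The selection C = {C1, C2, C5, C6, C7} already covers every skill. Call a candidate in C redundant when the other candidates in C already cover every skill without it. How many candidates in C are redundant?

1

Drop C1: database uncovered — not redundant.
Drop C2: Kafka uncovered — not redundant.
Drop C5: the rest still cover every skill — redundant.
Drop C6: frontend uncovered — not redundant.
Drop C7: ML, UX uncovered — not redundant.
1 redundant: C5.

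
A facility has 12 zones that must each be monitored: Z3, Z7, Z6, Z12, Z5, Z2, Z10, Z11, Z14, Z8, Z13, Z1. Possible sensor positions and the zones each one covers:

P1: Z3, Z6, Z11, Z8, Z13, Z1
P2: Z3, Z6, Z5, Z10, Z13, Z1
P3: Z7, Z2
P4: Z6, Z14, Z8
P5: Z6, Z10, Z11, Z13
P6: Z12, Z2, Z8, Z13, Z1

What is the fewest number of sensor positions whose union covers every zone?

5

P1, P2, P3, P4, P6 together cover {Z3, Z7, Z6, Z12, Z5, Z2, Z10, Z11, Z14, Z8, Z13, Z1} — every zone.
No 4 of the 6 sensor positions cover everything (all 15 size-4 selections fall short), so 5 is minimum.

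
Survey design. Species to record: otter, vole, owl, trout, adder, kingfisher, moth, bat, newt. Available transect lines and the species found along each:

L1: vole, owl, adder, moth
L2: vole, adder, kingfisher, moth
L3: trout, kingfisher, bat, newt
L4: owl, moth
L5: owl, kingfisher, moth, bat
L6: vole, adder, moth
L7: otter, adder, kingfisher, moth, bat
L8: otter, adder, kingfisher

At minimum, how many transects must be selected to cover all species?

L1, L3, L7 together cover {otter, vole, owl, trout, adder, kingfisher, moth, bat, newt} — every species.
No 2 of the 8 transects cover everything (all 28 pairs fall short), so 3 is minimum.

3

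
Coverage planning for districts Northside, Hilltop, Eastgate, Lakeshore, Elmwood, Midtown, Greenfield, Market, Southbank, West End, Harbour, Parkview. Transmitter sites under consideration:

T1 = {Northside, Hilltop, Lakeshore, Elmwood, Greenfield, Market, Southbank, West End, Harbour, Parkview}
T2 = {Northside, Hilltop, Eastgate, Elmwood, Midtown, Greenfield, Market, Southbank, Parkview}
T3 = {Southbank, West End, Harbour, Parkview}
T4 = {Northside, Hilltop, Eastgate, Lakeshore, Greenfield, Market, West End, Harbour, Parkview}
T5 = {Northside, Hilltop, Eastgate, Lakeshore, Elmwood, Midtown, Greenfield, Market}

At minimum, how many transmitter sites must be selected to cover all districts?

2

T1, T2 together cover {Northside, Hilltop, Eastgate, Lakeshore, Elmwood, Midtown, Greenfield, Market, Southbank, West End, Harbour, Parkview} — every district.
No single transmitter site contains all 12 districts, so 2 is optimal.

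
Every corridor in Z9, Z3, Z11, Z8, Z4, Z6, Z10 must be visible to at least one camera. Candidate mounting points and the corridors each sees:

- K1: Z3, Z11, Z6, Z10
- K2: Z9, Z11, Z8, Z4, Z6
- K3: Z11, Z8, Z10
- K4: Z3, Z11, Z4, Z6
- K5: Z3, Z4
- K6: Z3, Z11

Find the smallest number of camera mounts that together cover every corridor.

2

K1, K2 together cover {Z9, Z3, Z11, Z8, Z4, Z6, Z10} — every corridor.
No single camera mount contains all 7 corridors, so 2 is optimal.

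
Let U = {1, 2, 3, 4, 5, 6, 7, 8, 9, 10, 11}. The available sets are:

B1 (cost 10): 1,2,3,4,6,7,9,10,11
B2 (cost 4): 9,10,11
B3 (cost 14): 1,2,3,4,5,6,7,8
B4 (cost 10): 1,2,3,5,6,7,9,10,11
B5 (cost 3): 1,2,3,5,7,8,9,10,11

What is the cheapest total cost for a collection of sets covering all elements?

B1, B5 cover every element at cost 10 + 3 = 13.
Any cover uses at least 2 sets; among all covering selections none totals below 13.

13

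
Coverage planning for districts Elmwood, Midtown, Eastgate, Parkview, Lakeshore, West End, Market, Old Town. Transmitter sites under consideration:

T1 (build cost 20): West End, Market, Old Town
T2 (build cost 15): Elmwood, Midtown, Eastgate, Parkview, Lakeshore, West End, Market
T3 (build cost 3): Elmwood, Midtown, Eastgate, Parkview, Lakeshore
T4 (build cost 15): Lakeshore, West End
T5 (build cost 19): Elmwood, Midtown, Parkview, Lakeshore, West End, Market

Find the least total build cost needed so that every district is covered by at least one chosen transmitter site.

23

T1, T3 cover every district at build cost 20 + 3 = 23.
Any cover uses at least 2 transmitter sites; among all covering selections none totals below 23.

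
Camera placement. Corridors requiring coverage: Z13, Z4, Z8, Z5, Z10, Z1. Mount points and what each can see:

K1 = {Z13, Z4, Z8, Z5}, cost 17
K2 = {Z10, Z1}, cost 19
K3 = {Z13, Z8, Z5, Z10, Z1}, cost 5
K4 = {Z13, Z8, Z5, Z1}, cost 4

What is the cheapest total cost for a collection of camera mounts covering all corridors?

K1, K3 cover every corridor at cost 17 + 5 = 22.
Any cover uses at least 2 camera mounts; among all covering selections none totals below 22.

22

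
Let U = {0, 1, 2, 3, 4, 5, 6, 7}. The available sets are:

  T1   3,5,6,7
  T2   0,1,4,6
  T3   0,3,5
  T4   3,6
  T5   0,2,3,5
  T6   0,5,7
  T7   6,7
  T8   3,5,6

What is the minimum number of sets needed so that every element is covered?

T1, T2, T5 together cover {0, 1, 2, 3, 4, 5, 6, 7} — every element.
No 2 of the 8 sets cover everything (all 28 pairs fall short), so 3 is minimum.

3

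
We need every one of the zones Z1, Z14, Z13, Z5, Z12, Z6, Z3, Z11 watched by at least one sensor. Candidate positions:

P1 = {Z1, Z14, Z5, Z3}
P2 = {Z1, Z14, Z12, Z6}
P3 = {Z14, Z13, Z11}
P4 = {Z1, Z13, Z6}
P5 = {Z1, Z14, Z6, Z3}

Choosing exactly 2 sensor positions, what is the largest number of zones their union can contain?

Choosing P1, P2 covers {Z1, Z14, Z5, Z12, Z6, Z3} — 6 zones.
No choice of 2 sensor positions does better; here Z13, Z11 are left uncovered.

6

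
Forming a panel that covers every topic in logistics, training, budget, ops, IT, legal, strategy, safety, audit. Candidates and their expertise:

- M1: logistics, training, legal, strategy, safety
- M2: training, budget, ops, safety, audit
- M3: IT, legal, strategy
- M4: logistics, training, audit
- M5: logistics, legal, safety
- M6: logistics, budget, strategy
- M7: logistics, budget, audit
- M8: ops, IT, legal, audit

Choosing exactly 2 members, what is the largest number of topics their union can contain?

8

Choosing M1, M2 covers {logistics, training, budget, ops, legal, strategy, safety, audit} — 8 topics.
No choice of 2 members does better; here IT is left uncovered.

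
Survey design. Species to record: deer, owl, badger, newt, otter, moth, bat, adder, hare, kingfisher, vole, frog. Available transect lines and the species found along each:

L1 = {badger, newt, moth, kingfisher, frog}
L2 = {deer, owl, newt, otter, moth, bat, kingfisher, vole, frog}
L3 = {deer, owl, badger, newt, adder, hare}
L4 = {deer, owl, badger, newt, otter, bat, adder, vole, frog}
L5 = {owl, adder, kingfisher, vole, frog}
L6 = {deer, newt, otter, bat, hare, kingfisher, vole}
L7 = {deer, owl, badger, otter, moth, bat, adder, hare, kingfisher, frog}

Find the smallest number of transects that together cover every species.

L2, L3 together cover {deer, owl, badger, newt, otter, moth, bat, adder, hare, kingfisher, vole, frog} — every species.
No single transect contains all 12 species, so 2 is optimal.

2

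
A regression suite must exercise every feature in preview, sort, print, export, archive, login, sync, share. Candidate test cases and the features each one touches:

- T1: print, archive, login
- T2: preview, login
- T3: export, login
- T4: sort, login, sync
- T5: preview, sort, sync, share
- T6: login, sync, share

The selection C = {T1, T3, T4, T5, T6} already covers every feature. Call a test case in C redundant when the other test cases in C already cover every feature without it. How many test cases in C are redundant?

2

Drop T1: print, archive uncovered — not redundant.
Drop T3: export uncovered — not redundant.
Drop T4: the rest still cover every feature — redundant.
Drop T5: preview uncovered — not redundant.
Drop T6: the rest still cover every feature — redundant.
2 redundant: T4, T6.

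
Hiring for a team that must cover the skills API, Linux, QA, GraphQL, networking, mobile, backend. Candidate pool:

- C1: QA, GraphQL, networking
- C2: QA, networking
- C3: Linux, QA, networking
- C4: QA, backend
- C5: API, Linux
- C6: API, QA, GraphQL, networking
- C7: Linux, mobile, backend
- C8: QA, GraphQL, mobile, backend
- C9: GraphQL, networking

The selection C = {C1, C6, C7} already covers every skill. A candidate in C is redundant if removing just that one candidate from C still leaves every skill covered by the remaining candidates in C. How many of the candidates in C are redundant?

1

Drop C1: the rest still cover every skill — redundant.
Drop C6: API uncovered — not redundant.
Drop C7: Linux, mobile, backend uncovered — not redundant.
1 redundant: C1.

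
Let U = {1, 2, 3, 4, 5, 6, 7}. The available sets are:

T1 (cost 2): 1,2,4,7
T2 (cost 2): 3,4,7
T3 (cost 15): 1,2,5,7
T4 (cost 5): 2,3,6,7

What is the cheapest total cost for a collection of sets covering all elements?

T1, T3, T4 cover every element at cost 2 + 15 + 5 = 22.
Any cover uses at least 3 sets; among all covering selections none totals below 22.
Greedy by coverage-per-cost would pick T1, T2, T4, T3 for 24 — worse than the optimum 22.

22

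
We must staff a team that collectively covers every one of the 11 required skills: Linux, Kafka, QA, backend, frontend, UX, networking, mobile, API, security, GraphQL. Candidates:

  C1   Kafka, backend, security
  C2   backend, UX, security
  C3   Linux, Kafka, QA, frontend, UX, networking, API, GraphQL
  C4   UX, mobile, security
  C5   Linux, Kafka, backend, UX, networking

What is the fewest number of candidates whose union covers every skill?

C1, C3, C4 together cover {Linux, Kafka, QA, backend, frontend, UX, networking, mobile, API, security, GraphQL} — every skill.
No 2 of the 5 candidates cover everything (all 10 pairs fall short), so 3 is minimum.

3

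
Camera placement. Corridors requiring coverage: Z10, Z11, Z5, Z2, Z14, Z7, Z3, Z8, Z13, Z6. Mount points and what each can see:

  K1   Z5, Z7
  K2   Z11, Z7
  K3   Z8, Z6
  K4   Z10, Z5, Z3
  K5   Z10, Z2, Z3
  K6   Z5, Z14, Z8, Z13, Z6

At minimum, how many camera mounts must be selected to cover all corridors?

3

K2, K5, K6 together cover {Z10, Z11, Z5, Z2, Z14, Z7, Z3, Z8, Z13, Z6} — every corridor.
No 2 of the 6 camera mounts cover everything (all 15 pairs fall short), so 3 is minimum.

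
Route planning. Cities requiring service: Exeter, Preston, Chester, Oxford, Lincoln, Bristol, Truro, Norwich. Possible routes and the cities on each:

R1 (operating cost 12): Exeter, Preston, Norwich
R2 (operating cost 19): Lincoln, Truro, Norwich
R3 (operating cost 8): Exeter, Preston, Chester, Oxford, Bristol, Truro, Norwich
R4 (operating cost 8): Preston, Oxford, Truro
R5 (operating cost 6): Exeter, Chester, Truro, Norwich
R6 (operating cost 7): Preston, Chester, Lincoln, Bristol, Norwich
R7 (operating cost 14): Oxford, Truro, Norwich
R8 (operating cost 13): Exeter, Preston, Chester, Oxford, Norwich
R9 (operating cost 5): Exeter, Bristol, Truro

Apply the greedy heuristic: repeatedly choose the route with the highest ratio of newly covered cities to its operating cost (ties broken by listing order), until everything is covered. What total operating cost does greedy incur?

15

Pick 1: R3 adds 7 new (Exeter, Preston, Chester, Oxford, Bristol, Truro, Norwich) at operating cost 8 (ratio 7/8).
Pick 2: R6 adds 1 new (Lincoln) at operating cost 7 (ratio 1/7).
Greedy total operating cost: 8 + 7 = 15.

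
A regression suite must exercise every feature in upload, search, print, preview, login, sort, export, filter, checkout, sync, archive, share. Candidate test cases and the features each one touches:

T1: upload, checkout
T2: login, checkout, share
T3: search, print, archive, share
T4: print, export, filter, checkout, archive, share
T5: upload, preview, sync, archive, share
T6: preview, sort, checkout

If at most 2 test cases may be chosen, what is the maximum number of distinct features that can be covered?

Choosing T4, T5 covers {upload, print, preview, export, filter, checkout, sync, archive, share} — 9 features.
No choice of 2 test cases does better; here search, login, sort are left uncovered.

9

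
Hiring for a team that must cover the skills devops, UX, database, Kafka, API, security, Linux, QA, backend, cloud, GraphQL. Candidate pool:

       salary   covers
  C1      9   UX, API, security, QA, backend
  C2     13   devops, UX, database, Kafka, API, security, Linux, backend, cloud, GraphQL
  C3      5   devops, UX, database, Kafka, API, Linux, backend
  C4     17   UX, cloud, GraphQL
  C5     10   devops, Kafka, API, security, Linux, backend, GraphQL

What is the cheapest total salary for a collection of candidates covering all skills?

C1, C2 cover every skill at salary 9 + 13 = 22.
Any cover uses at least 2 candidates; among all covering selections none totals below 22.

22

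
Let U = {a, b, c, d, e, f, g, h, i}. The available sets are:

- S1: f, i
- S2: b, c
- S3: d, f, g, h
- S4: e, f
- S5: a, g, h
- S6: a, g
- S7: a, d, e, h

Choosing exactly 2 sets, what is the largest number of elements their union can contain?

6

Choosing S1, S7 covers {a, d, e, f, h, i} — 6 elements.
No choice of 2 sets does better; here b, c, g are left uncovered.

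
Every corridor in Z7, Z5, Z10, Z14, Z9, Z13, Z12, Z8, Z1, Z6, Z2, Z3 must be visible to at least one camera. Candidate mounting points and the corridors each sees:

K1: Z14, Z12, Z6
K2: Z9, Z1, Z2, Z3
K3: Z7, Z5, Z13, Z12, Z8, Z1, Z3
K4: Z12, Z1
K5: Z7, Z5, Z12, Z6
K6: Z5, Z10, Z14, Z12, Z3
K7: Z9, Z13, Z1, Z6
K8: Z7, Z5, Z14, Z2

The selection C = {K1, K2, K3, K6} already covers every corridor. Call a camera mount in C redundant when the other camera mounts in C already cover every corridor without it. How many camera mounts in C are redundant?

0

Drop K1: Z6 uncovered — not redundant.
Drop K2: Z9, Z2 uncovered — not redundant.
Drop K3: Z7, Z13, Z8 uncovered — not redundant.
Drop K6: Z10 uncovered — not redundant.
None of the camera mounts in C is redundant.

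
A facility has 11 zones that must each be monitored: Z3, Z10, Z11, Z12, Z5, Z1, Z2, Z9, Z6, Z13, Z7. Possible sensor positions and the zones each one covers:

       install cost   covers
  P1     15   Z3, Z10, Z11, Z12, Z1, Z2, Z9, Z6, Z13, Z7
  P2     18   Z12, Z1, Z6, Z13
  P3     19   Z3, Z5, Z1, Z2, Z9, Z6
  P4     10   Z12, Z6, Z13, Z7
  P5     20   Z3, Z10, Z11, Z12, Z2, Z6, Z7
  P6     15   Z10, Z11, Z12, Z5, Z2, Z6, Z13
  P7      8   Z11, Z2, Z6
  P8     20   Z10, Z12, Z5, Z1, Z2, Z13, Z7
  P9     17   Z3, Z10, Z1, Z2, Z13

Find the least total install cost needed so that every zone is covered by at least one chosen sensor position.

P1, P6 cover every zone at install cost 15 + 15 = 30.
Any cover uses at least 2 sensor positions; among all covering selections none totals below 30.

30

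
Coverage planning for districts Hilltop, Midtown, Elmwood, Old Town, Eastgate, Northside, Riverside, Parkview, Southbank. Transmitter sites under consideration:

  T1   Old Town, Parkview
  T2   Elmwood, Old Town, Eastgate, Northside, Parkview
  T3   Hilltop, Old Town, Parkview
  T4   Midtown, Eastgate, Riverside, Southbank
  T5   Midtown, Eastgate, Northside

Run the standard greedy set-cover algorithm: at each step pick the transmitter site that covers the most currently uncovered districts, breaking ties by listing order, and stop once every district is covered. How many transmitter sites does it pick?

3

Pick 1: T2 covers 5 new districts (Elmwood, Old Town, Eastgate, Northside, Parkview).
Pick 2: T4 covers 3 new districts (Midtown, Riverside, Southbank).
Pick 3: T3 covers 1 new districts (Hilltop).
Greedy uses 3 transmitter sites.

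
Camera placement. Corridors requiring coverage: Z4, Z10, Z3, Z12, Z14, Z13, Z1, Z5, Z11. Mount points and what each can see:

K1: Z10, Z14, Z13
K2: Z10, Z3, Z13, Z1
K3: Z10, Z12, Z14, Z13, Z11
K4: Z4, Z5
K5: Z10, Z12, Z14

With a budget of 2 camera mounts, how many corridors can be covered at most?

Choosing K2, K3 covers {Z10, Z3, Z12, Z14, Z13, Z1, Z11} — 7 corridors.
No choice of 2 camera mounts does better; here Z4, Z5 are left uncovered.

7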